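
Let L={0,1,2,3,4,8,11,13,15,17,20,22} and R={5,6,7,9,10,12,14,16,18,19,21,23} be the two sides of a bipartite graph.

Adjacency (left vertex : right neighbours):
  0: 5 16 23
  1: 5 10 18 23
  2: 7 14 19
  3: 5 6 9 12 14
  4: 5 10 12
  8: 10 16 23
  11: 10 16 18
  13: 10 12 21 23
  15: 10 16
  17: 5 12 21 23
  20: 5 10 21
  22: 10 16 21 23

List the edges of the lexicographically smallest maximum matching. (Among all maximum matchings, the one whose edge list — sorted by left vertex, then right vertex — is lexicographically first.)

Lex-smallest maximum matching: {(0,5), (1,10), (2,7), (3,6), (4,12), (8,16), (11,18), (13,21), (17,23)}

|M| = 9 (so the lex-smallest maximum matching has 9 edges)
process left vertices in ascending order; for each, take the smallest-labelled available neighbour that still permits 9 edges overall, or leave it unmatched if none does
lex-smallest matching: {0-5, 1-10, 2-7, 3-6, 4-12, 8-16, 11-18, 13-21, 17-23}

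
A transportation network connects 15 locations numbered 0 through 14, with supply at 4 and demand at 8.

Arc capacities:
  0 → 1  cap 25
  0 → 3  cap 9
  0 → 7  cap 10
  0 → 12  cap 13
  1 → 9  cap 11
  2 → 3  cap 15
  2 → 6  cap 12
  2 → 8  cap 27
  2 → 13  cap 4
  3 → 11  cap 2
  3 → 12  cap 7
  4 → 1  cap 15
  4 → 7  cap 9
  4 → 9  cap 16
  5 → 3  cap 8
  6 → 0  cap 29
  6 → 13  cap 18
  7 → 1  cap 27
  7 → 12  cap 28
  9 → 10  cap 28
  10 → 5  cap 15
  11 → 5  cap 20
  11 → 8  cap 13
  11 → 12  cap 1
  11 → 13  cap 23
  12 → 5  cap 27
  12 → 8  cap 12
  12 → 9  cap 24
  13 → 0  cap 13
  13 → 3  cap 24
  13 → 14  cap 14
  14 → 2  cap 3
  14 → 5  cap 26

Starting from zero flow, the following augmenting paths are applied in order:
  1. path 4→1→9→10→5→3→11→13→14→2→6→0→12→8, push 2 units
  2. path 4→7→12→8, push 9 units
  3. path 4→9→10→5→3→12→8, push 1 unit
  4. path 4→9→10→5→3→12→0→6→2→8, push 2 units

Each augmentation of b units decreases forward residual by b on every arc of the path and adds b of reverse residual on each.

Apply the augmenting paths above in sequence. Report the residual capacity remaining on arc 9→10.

after path 1 (4→1→9→10→5→3→11→13→14→2→6→0→12→8, push 2): res(9,10)=26
after path 2 (4→7→12→8, push 9): res(9,10)=26
after path 3 (4→9→10→5→3→12→8, push 1): res(9,10)=25
after path 4 (4→9→10→5→3→12→0→6→2→8, push 2): res(9,10)=23

Residual capacity of (9,10): 23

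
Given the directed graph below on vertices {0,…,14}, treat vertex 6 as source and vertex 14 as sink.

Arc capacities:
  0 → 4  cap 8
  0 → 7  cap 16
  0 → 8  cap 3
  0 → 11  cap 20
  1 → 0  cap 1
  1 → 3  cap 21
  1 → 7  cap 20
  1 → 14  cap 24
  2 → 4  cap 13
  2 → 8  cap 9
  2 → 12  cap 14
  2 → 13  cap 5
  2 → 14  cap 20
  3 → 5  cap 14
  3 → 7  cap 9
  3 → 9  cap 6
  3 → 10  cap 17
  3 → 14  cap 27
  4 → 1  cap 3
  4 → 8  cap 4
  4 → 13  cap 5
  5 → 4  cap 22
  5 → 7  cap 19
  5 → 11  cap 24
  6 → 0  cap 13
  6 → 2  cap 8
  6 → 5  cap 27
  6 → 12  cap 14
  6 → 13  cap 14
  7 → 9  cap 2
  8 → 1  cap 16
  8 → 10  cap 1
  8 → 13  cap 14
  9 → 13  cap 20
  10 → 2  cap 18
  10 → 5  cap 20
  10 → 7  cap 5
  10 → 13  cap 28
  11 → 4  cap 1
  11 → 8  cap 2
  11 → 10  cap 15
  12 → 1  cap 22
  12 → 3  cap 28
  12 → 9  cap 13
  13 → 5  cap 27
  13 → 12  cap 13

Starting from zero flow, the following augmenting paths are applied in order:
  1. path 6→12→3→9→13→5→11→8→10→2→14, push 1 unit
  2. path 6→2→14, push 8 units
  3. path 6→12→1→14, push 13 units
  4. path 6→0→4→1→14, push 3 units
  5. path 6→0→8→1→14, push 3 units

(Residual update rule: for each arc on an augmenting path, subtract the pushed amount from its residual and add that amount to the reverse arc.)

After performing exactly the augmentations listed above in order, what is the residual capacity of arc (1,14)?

after path 1 (6→12→3→9→13→5→11→8→10→2→14, push 1): res(1,14)=24
after path 2 (6→2→14, push 8): res(1,14)=24
after path 3 (6→12→1→14, push 13): res(1,14)=11
after path 4 (6→0→4→1→14, push 3): res(1,14)=8
after path 5 (6→0→8→1→14, push 3): res(1,14)=5

Residual capacity of (1,14): 5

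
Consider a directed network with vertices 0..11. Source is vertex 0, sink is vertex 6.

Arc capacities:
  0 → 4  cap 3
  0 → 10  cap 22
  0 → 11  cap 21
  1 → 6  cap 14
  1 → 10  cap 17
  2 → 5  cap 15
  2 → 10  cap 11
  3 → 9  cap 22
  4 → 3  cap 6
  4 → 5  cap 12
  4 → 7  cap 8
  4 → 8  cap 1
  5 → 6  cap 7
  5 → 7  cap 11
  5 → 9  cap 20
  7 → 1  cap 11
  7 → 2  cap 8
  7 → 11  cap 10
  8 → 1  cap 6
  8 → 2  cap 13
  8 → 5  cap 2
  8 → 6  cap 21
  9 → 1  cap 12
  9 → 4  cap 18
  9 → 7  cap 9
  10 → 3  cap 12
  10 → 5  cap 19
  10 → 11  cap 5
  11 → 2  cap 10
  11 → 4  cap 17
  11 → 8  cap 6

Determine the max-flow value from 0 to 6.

Maximum flow value: 28

augment #1: 0→4→5→6 bottleneck 3, total now 3
augment #2: 0→10→5→6 bottleneck 4, total now 7
augment #3: 0→11→8→6 bottleneck 6, total now 13
augment #4: 0→11→4→8→6 bottleneck 1, total now 14
augment #5: 0→10→3→9→1→6 bottleneck 12, total now 26
augment #6: 0→10→5→7→1→6 bottleneck 2, total now 28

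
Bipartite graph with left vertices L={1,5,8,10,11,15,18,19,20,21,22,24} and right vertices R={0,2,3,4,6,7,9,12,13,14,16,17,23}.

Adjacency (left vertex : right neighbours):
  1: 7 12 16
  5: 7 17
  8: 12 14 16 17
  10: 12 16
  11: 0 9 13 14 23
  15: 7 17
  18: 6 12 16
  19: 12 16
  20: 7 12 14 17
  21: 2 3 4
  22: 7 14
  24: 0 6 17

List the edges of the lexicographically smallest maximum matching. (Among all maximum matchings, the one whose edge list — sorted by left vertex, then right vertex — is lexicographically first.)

Lex-smallest maximum matching: {(1,7), (5,17), (8,12), (10,16), (11,9), (18,6), (20,14), (21,2), (24,0)}

|M| = 9 (so the lex-smallest maximum matching has 9 edges)
process left vertices in ascending order; for each, take the smallest-labelled available neighbour that still permits 9 edges overall, or leave it unmatched if none does
lex-smallest matching: {1-7, 5-17, 8-12, 10-16, 11-9, 18-6, 20-14, 21-2, 24-0}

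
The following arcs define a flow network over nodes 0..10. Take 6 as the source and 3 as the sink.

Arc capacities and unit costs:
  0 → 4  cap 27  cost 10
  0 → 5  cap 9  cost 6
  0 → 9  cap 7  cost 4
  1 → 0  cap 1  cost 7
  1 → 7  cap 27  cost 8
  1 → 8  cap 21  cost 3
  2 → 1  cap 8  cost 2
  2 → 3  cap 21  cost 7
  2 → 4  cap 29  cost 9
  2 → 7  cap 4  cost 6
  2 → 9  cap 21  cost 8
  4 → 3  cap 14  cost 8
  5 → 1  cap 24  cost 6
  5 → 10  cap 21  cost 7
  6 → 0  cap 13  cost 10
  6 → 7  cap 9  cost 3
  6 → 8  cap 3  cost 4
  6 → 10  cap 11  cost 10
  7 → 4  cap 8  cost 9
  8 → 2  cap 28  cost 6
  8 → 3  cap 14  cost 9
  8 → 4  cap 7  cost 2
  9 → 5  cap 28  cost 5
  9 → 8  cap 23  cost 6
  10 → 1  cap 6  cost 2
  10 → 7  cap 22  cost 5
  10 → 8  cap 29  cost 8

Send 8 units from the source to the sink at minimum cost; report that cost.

Minimum cost for 8 units: 139

shortest-cost path #1: 6→8→3 push 3 @ unit cost 13 (adds 39)
shortest-cost path #2: 6→7→4→3 push 5 @ unit cost 20 (adds 100)
total cost = 139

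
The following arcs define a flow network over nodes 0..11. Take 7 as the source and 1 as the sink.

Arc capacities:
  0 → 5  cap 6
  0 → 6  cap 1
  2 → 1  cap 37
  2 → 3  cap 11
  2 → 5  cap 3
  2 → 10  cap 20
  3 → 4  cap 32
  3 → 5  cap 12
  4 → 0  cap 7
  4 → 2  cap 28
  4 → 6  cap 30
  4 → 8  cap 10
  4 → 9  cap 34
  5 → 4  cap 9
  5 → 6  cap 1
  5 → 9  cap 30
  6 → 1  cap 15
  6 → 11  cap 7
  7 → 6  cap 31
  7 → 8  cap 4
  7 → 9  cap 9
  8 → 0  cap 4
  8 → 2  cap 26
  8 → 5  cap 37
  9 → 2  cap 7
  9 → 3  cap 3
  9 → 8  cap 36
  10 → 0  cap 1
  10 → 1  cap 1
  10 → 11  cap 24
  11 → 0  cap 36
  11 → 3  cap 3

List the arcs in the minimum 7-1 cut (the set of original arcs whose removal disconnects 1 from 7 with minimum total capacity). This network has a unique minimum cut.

Min-cut arcs: {(6,1), (6,11), (7,8), (7,9)} (total capacity 35)

augment #1: 7→6→1 push 15
augment #2: 7→8→2→1 push 4
augment #3: 7→9→2→1 push 7
augment #4: 7→9→8→2→1 push 2
augment #5: 7→6→11→3→4→2→1 push 3
augment #6: 7→6→11→0→5→4→2→1 push 4
max flow = 35; residual-reachable set from 7 gives S-side
cut edges (S→T): {(6,1), (6,11), (7,8), (7,9)} total cap 35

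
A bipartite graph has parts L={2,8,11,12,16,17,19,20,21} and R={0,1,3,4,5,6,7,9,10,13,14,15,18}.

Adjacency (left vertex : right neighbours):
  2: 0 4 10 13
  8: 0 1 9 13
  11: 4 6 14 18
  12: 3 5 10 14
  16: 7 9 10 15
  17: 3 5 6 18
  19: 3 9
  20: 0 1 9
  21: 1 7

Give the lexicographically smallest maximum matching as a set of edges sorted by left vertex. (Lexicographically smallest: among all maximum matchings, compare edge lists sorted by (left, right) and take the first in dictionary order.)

Lex-smallest maximum matching: {(2,0), (8,1), (11,4), (12,5), (16,10), (17,6), (19,3), (20,9), (21,7)}

|M| = 9 (so the lex-smallest maximum matching has 9 edges)
process left vertices in ascending order; for each, take the smallest-labelled available neighbour that still permits 9 edges overall, or leave it unmatched if none does
lex-smallest matching: {2-0, 8-1, 11-4, 12-5, 16-10, 17-6, 19-3, 20-9, 21-7}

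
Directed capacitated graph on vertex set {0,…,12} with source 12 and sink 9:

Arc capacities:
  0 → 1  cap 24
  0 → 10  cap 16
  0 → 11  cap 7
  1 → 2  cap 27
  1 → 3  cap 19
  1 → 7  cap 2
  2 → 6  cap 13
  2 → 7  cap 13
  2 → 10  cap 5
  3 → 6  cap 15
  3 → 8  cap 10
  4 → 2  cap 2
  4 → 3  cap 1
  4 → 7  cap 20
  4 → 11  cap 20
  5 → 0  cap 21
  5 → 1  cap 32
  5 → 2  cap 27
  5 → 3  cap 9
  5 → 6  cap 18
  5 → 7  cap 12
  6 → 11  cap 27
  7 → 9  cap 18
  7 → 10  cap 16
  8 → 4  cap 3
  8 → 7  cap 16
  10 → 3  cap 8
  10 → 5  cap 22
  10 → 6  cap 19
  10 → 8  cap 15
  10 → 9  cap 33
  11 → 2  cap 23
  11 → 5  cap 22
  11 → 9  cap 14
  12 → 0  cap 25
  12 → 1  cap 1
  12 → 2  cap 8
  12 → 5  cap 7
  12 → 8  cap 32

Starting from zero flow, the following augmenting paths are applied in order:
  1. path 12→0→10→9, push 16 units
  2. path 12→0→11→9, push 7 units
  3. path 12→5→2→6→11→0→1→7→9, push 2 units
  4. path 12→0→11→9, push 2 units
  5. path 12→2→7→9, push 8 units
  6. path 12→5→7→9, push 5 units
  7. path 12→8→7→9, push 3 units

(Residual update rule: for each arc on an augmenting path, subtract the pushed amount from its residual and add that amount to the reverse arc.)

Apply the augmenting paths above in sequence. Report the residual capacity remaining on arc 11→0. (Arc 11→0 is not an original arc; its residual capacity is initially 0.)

after path 1 (12→0→10→9, push 16): res(11,0)=0
after path 2 (12→0→11→9, push 7): res(11,0)=7
after path 3 (12→5→2→6→11→0→1→7→9, push 2): res(11,0)=5
after path 4 (12→0→11→9, push 2): res(11,0)=7
after path 5 (12→2→7→9, push 8): res(11,0)=7
after path 6 (12→5→7→9, push 5): res(11,0)=7
after path 7 (12→8→7→9, push 3): res(11,0)=7

Residual capacity of (11,0): 7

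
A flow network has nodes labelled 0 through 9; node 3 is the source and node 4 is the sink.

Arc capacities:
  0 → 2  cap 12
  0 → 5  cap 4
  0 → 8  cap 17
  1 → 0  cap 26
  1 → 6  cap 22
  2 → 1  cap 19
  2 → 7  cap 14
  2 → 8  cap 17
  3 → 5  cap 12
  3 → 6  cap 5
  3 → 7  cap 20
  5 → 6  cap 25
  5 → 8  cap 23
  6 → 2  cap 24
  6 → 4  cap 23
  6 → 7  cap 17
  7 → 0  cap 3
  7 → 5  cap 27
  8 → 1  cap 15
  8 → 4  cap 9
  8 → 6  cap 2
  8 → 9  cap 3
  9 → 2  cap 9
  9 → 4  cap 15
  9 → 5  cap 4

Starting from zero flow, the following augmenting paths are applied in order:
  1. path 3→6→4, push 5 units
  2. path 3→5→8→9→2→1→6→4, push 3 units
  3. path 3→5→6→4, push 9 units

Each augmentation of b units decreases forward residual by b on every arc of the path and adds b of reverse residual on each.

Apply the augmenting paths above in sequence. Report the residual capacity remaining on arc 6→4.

after path 1 (3→6→4, push 5): res(6,4)=18
after path 2 (3→5→8→9→2→1→6→4, push 3): res(6,4)=15
after path 3 (3→5→6→4, push 9): res(6,4)=6

Residual capacity of (6,4): 6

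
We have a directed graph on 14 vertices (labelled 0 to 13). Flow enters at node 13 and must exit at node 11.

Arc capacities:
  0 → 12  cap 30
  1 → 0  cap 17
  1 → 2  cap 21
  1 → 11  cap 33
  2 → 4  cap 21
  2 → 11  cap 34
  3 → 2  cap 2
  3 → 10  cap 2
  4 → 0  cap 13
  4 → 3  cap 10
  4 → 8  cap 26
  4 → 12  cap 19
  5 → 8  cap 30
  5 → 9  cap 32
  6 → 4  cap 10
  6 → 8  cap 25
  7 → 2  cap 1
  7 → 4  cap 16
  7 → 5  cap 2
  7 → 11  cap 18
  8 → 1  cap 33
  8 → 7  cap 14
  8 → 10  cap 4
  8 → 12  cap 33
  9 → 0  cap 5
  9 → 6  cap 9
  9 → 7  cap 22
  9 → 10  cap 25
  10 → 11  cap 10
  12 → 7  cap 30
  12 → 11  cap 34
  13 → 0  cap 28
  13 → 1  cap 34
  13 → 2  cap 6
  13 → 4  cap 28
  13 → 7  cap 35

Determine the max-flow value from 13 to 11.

Maximum flow value: 123

augment #1: 13→1→11 bottleneck 33, total now 33
augment #2: 13→2→11 bottleneck 6, total now 39
augment #3: 13→7→11 bottleneck 18, total now 57
augment #4: 13→0→12→11 bottleneck 28, total now 85
augment #5: 13→1→2→11 bottleneck 1, total now 86
augment #6: 13→4→12→11 bottleneck 6, total now 92
augment #7: 13→7→2→11 bottleneck 1, total now 93
augment #8: 13→4→3→2→11 bottleneck 2, total now 95
augment #9: 13→4→3→10→11 bottleneck 2, total now 97
augment #10: 13→4→8→10→11 bottleneck 4, total now 101
augment #11: 13→4→8→1→2→11 bottleneck 14, total now 115
augment #12: 13→7→5→9→10→11 bottleneck 2, total now 117
augment #13: 13→7→4→8→1→2→11 bottleneck 6, total now 123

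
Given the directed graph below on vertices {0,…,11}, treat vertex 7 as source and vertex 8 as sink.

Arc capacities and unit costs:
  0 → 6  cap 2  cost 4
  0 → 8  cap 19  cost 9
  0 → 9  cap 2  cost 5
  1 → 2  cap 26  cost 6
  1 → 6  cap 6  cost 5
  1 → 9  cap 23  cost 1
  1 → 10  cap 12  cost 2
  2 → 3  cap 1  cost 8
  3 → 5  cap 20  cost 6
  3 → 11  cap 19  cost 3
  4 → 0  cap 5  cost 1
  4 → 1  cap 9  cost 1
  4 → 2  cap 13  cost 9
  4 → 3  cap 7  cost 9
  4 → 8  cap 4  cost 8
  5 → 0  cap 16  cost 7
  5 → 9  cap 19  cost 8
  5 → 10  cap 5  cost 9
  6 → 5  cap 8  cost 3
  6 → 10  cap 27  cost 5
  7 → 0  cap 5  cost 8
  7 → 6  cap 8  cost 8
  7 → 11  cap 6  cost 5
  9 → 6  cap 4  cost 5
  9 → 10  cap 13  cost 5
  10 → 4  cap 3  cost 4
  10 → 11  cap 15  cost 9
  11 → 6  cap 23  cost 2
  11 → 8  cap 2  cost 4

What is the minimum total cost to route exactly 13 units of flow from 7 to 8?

shortest-cost path #1: 7→11→8 push 2 @ unit cost 9 (adds 18)
shortest-cost path #2: 7→0→8 push 5 @ unit cost 17 (adds 85)
shortest-cost path #3: 7→11→6→10→4→8 push 3 @ unit cost 24 (adds 72)
shortest-cost path #4: 7→11→6→5→0→8 push 1 @ unit cost 26 (adds 26)
shortest-cost path #5: 7→6→5→0→8 push 2 @ unit cost 27 (adds 54)
total cost = 255

Minimum cost for 13 units: 255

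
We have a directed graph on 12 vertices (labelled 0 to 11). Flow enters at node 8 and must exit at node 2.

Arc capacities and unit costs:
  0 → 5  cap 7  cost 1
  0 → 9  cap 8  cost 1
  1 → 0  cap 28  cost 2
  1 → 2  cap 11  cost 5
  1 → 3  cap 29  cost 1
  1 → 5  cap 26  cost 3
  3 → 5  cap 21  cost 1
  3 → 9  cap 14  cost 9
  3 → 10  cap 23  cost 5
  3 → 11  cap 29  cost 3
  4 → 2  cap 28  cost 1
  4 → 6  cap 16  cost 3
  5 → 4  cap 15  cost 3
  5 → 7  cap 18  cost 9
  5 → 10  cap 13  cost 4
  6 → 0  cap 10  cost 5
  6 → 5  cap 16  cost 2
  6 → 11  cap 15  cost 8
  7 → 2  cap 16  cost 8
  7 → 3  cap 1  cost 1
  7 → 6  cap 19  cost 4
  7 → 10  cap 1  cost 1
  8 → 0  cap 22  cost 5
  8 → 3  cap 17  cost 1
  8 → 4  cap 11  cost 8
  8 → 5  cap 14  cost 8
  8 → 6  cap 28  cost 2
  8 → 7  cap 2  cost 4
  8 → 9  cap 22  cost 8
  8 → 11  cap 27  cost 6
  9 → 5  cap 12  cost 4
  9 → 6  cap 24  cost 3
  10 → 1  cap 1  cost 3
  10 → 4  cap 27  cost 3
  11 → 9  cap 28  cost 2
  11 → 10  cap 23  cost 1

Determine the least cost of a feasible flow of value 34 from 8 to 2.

Minimum cost for 34 units: 309

shortest-cost path #1: 8→3→5→4→2 push 15 @ unit cost 6 (adds 90)
shortest-cost path #2: 8→4→2 push 11 @ unit cost 9 (adds 99)
shortest-cost path #3: 8→7→10→4→2 push 1 @ unit cost 9 (adds 9)
shortest-cost path #4: 8→3→11→10→4→2 push 1 @ unit cost 9 (adds 9)
shortest-cost path #5: 8→7→2 push 1 @ unit cost 12 (adds 12)
shortest-cost path #6: 8→3→11→10→7→2 push 1 @ unit cost 12 (adds 12)
shortest-cost path #7: 8→11→10→1→2 push 1 @ unit cost 15 (adds 15)
shortest-cost path #8: 8→11→3→5→7→2 push 2 @ unit cost 21 (adds 42)
shortest-cost path #9: 8→6→5→7→2 push 1 @ unit cost 21 (adds 21)
total cost = 309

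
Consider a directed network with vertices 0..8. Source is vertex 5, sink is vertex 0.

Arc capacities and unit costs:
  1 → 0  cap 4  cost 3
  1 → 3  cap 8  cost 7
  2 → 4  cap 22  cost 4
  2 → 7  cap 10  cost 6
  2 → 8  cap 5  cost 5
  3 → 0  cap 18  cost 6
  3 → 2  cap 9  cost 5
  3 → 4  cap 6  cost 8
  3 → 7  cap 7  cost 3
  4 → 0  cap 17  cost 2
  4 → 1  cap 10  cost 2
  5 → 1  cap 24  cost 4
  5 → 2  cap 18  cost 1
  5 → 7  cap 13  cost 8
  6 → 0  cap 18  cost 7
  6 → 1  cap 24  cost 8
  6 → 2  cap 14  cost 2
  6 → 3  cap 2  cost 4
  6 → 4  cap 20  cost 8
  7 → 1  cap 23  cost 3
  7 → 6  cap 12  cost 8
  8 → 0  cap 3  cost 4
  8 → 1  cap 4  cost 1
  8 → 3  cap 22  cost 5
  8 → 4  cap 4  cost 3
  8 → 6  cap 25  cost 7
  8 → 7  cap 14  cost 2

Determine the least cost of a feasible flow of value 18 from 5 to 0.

Minimum cost for 18 units: 126

shortest-cost path #1: 5→1→0 push 4 @ unit cost 7 (adds 28)
shortest-cost path #2: 5→2→4→0 push 14 @ unit cost 7 (adds 98)
total cost = 126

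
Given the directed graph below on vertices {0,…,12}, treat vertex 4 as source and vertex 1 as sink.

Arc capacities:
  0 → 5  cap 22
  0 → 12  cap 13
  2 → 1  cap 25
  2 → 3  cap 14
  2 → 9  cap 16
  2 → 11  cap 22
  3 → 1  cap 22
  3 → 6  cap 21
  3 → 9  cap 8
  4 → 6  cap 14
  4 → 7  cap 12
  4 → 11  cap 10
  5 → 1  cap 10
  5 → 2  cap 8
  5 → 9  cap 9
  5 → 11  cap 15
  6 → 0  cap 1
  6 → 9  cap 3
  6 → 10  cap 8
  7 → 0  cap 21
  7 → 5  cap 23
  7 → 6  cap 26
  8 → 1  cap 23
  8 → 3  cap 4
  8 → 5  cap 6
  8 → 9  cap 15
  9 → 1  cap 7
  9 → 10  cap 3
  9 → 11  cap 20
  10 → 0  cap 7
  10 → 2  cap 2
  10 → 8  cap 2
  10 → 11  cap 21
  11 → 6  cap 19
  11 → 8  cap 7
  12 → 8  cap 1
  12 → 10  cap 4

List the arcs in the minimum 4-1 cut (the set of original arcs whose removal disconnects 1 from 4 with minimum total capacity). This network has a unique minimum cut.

augment #1: 4→6→9→1 push 3
augment #2: 4→7→5→1 push 10
augment #3: 4→11→8→1 push 7
augment #4: 4→6→10→2→1 push 2
augment #5: 4→6→10→8→1 push 2
augment #6: 4→7→5→2→1 push 2
augment #7: 4→6→0→5→2→1 push 1
augment #8: 4→6→10→0→5→2→1 push 4
max flow = 31; residual-reachable set from 4 gives S-side
cut edges (S→T): {(4,7), (6,0), (6,9), (6,10), (11,8)} total cap 31

Min-cut arcs: {(4,7), (6,0), (6,9), (6,10), (11,8)} (total capacity 31)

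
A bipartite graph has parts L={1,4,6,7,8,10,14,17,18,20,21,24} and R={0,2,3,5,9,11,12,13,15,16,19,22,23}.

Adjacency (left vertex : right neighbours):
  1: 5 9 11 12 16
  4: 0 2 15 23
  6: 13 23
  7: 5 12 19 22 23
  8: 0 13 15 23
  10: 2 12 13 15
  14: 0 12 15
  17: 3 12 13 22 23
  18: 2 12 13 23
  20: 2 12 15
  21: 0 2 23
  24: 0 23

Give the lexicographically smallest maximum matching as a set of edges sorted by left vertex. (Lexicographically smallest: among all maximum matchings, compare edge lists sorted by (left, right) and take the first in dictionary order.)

|M| = 9 (so the lex-smallest maximum matching has 9 edges)
process left vertices in ascending order; for each, take the smallest-labelled available neighbour that still permits 9 edges overall, or leave it unmatched if none does
lex-smallest matching: {1-5, 4-0, 6-13, 7-19, 8-15, 10-2, 14-12, 17-3, 18-23}

Lex-smallest maximum matching: {(1,5), (4,0), (6,13), (7,19), (8,15), (10,2), (14,12), (17,3), (18,23)}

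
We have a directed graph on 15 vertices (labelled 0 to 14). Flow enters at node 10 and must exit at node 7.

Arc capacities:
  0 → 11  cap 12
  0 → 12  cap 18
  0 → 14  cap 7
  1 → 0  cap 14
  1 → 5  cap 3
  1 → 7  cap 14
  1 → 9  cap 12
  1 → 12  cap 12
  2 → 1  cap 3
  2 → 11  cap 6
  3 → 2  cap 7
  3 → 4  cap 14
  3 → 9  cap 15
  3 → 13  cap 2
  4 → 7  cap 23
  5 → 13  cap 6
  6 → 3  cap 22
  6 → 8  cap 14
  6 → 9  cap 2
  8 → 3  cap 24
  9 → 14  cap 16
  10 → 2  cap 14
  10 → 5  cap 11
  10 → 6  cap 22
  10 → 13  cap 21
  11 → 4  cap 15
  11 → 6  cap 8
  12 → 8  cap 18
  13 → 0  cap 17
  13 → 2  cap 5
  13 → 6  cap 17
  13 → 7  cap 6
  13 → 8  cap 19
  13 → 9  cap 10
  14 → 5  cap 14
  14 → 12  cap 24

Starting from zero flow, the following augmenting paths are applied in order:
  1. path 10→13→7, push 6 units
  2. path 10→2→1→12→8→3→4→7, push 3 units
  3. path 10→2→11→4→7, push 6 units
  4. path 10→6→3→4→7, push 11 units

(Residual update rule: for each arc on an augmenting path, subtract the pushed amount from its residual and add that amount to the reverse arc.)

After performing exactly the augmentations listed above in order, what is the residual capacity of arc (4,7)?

after path 1 (10→13→7, push 6): res(4,7)=23
after path 2 (10→2→1→12→8→3→4→7, push 3): res(4,7)=20
after path 3 (10→2→11→4→7, push 6): res(4,7)=14
after path 4 (10→6→3→4→7, push 11): res(4,7)=3

Residual capacity of (4,7): 3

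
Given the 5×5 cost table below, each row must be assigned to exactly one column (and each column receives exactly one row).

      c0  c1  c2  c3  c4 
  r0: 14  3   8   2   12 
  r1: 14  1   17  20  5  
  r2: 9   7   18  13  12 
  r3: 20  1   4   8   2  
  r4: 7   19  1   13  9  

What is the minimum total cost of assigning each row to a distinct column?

Minimum assignment cost: 15

optimal assignment: row0→col3 (cost 2), row1→col1 (cost 1), row2→col0 (cost 9), row3→col4 (cost 2), row4→col2 (cost 1)
total = 2 + 1 + 9 + 2 + 1 = 15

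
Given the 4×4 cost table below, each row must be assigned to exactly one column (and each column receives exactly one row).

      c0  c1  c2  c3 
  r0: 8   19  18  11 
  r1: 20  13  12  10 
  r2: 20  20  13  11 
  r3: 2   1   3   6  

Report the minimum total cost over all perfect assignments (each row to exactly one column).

one of 2 optimal assignments: row0→col0 (cost 8), row1→col2 (cost 12), row2→col3 (cost 11), row3→col1 (cost 1)
total = 8 + 12 + 11 + 1 = 32

Minimum assignment cost: 32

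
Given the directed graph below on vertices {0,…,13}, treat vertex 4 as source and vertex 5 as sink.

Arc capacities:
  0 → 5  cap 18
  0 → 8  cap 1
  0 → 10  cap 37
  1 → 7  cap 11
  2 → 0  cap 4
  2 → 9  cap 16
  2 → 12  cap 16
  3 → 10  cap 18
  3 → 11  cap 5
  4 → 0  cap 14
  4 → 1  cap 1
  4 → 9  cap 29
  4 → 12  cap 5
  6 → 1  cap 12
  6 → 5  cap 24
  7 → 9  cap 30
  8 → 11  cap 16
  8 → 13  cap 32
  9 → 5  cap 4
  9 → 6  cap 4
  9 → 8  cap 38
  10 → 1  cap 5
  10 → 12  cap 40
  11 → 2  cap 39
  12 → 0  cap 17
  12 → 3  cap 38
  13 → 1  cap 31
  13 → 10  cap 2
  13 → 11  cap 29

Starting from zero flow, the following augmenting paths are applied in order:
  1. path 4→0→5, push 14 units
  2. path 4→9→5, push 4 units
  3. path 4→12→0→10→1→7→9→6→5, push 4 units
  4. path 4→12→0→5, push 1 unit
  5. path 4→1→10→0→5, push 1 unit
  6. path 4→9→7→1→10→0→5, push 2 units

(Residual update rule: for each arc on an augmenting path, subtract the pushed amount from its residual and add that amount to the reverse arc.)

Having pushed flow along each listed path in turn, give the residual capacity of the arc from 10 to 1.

after path 1 (4→0→5, push 14): res(10,1)=5
after path 2 (4→9→5, push 4): res(10,1)=5
after path 3 (4→12→0→10→1→7→9→6→5, push 4): res(10,1)=1
after path 4 (4→12→0→5, push 1): res(10,1)=1
after path 5 (4→1→10→0→5, push 1): res(10,1)=2
after path 6 (4→9→7→1→10→0→5, push 2): res(10,1)=4

Residual capacity of (10,1): 4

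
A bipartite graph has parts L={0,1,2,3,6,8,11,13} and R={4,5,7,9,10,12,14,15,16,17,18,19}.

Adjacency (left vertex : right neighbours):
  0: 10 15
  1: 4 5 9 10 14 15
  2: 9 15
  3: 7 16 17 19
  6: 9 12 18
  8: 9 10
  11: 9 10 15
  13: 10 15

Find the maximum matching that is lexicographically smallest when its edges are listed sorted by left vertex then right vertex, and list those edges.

Lex-smallest maximum matching: {(0,10), (1,4), (2,9), (3,7), (6,12), (11,15)}

|M| = 6 (so the lex-smallest maximum matching has 6 edges)
process left vertices in ascending order; for each, take the smallest-labelled available neighbour that still permits 6 edges overall, or leave it unmatched if none does
lex-smallest matching: {0-10, 1-4, 2-9, 3-7, 6-12, 11-15}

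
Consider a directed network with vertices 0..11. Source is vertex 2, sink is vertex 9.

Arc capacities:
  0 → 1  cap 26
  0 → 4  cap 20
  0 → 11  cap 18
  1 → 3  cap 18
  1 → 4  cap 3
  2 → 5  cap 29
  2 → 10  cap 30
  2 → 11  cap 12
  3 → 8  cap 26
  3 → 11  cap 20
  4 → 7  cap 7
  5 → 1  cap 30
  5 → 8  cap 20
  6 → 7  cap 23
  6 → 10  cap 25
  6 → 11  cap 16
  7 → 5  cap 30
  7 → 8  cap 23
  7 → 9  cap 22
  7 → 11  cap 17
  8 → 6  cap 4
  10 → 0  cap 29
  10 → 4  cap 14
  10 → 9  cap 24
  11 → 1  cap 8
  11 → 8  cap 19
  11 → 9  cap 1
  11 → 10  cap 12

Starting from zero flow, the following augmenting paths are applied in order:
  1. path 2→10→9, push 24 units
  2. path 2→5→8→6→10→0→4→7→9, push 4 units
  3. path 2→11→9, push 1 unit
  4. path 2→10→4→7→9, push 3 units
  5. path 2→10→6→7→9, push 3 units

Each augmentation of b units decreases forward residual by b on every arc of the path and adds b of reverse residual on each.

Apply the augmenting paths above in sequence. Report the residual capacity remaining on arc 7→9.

after path 1 (2→10→9, push 24): res(7,9)=22
after path 2 (2→5→8→6→10→0→4→7→9, push 4): res(7,9)=18
after path 3 (2→11→9, push 1): res(7,9)=18
after path 4 (2→10→4→7→9, push 3): res(7,9)=15
after path 5 (2→10→6→7→9, push 3): res(7,9)=12

Residual capacity of (7,9): 12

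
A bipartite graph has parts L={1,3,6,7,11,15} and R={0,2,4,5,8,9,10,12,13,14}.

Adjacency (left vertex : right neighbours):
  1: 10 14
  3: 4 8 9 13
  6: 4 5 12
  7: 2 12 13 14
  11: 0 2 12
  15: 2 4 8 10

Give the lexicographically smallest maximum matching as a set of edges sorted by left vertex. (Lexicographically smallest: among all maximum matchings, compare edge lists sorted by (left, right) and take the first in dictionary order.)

Lex-smallest maximum matching: {(1,10), (3,4), (6,5), (7,2), (11,0), (15,8)}

|M| = 6 (so the lex-smallest maximum matching has 6 edges)
process left vertices in ascending order; for each, take the smallest-labelled available neighbour that still permits 6 edges overall, or leave it unmatched if none does
lex-smallest matching: {1-10, 3-4, 6-5, 7-2, 11-0, 15-8}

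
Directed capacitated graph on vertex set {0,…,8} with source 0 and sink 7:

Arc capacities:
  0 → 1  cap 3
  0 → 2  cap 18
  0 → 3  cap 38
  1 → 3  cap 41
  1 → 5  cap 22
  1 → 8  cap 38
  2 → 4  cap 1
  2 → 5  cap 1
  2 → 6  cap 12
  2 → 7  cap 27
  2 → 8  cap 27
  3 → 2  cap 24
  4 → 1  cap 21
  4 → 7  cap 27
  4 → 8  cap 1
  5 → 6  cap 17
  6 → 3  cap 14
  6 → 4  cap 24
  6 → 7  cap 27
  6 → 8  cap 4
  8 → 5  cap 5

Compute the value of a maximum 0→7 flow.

augment #1: 0→2→7 bottleneck 18, total now 18
augment #2: 0→3→2→7 bottleneck 9, total now 27
augment #3: 0→1→5→6→7 bottleneck 3, total now 30
augment #4: 0→3→2→4→7 bottleneck 1, total now 31
augment #5: 0→3→2→6→7 bottleneck 12, total now 43
augment #6: 0→3→2→5→6→7 bottleneck 1, total now 44
augment #7: 0→3→2→8→5→6→7 bottleneck 1, total now 45

Maximum flow value: 45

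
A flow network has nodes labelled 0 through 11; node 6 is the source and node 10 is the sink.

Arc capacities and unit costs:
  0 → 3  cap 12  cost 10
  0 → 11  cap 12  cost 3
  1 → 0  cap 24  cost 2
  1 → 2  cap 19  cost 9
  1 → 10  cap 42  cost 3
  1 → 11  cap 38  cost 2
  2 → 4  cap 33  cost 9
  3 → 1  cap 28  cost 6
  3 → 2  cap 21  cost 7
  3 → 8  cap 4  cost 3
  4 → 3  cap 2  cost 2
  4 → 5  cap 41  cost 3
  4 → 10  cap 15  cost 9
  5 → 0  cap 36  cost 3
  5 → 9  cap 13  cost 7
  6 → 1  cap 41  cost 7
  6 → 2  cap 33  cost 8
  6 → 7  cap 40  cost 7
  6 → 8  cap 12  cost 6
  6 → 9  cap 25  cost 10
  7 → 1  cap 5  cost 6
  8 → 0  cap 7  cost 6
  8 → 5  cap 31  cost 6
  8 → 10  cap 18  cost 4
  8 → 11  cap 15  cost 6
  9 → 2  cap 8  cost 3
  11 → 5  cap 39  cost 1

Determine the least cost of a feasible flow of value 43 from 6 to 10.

Minimum cost for 43 units: 430

shortest-cost path #1: 6→8→10 push 12 @ unit cost 10 (adds 120)
shortest-cost path #2: 6→1→10 push 31 @ unit cost 10 (adds 310)
total cost = 430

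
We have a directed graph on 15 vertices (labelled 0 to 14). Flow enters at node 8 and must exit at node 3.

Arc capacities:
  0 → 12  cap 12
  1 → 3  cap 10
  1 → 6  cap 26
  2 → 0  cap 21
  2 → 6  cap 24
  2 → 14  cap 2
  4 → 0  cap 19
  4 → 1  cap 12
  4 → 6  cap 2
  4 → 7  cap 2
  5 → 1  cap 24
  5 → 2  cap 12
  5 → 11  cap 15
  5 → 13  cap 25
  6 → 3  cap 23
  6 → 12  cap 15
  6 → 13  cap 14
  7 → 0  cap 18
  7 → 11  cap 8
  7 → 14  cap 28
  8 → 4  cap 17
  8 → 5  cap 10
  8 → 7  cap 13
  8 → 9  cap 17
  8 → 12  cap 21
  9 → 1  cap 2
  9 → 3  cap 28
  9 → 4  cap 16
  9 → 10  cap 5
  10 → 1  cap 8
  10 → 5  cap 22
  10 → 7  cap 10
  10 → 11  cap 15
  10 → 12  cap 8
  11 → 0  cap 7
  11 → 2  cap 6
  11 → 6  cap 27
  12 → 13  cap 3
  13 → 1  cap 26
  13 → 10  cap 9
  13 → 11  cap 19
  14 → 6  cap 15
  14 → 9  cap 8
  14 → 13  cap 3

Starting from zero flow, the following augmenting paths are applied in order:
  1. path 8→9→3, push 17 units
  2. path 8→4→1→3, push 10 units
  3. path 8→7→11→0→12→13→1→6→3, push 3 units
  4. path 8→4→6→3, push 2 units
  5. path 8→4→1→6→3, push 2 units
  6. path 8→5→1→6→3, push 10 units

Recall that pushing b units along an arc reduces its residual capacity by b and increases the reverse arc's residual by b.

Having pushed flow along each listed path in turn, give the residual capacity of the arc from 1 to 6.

Residual capacity of (1,6): 11

after path 1 (8→9→3, push 17): res(1,6)=26
after path 2 (8→4→1→3, push 10): res(1,6)=26
after path 3 (8→7→11→0→12→13→1→6→3, push 3): res(1,6)=23
after path 4 (8→4→6→3, push 2): res(1,6)=23
after path 5 (8→4→1→6→3, push 2): res(1,6)=21
after path 6 (8→5→1→6→3, push 10): res(1,6)=11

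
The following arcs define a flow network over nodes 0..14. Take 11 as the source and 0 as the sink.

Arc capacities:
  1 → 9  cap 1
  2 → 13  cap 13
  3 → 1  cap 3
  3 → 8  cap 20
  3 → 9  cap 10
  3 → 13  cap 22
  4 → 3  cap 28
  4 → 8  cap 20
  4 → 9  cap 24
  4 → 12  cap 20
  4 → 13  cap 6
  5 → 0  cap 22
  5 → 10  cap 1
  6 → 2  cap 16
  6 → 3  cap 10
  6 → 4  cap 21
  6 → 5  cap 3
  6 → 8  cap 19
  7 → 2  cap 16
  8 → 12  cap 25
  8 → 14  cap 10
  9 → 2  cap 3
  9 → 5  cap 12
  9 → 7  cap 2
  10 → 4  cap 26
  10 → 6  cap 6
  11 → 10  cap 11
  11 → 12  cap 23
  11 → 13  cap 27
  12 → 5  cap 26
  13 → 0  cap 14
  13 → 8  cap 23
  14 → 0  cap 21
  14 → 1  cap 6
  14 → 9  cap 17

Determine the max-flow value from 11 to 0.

augment #1: 11→13→0 bottleneck 14, total now 14
augment #2: 11→12→5→0 bottleneck 22, total now 36
augment #3: 11→13→8→14→0 bottleneck 10, total now 46

Maximum flow value: 46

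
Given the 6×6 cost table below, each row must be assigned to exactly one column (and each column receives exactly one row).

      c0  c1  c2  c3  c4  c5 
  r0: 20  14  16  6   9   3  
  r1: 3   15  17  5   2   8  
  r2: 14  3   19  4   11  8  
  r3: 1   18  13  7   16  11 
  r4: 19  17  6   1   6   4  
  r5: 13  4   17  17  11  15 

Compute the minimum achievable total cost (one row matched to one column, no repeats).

Minimum assignment cost: 20

optimal assignment: row0→col5 (cost 3), row1→col4 (cost 2), row2→col3 (cost 4), row3→col0 (cost 1), row4→col2 (cost 6), row5→col1 (cost 4)
total = 3 + 2 + 4 + 1 + 6 + 4 = 20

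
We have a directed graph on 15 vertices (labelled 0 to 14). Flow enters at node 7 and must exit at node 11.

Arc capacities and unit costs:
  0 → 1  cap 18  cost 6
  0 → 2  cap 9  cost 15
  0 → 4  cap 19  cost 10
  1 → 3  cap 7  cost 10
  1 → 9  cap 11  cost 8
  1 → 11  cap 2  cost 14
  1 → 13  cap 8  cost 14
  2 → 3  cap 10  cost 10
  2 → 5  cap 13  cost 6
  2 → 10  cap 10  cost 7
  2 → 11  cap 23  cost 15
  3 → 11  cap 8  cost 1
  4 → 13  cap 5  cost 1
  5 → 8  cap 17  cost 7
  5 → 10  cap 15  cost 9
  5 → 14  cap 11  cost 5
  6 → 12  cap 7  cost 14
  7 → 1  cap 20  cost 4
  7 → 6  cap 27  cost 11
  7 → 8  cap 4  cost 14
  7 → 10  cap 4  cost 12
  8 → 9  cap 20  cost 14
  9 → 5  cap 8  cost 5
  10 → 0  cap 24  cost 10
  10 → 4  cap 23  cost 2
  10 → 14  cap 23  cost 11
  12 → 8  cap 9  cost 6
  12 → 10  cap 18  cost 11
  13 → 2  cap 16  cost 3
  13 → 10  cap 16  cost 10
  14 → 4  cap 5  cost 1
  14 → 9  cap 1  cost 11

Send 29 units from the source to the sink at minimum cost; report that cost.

Minimum cost for 29 units: 1101

shortest-cost path #1: 7→1→3→11 push 7 @ unit cost 15 (adds 105)
shortest-cost path #2: 7→1→11 push 2 @ unit cost 18 (adds 36)
shortest-cost path #3: 7→10→4→13→2→3→11 push 1 @ unit cost 29 (adds 29)
shortest-cost path #4: 7→10→4→13→2→11 push 3 @ unit cost 33 (adds 99)
shortest-cost path #5: 7→1→13→2→11 push 8 @ unit cost 36 (adds 288)
shortest-cost path #6: 7→1→9→5→14→4→13→2→11 push 1 @ unit cost 42 (adds 42)
shortest-cost path #7: 7→1→9→5→14→4→10→0→2→11 push 2 @ unit cost 61 (adds 122)
shortest-cost path #8: 7→6→12→10→0→2→11 push 5 @ unit cost 76 (adds 380)
total cost = 1101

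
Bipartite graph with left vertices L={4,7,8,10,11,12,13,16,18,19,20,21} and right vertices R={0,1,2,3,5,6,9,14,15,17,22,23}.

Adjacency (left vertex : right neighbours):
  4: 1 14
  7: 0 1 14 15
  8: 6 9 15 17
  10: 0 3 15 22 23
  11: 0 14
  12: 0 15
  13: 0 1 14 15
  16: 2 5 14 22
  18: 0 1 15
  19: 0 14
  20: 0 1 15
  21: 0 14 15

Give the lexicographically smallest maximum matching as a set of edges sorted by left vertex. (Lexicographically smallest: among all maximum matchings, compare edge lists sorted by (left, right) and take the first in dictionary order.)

Lex-smallest maximum matching: {(4,1), (7,0), (8,6), (10,3), (11,14), (12,15), (16,2)}

|M| = 7 (so the lex-smallest maximum matching has 7 edges)
process left vertices in ascending order; for each, take the smallest-labelled available neighbour that still permits 7 edges overall, or leave it unmatched if none does
lex-smallest matching: {4-1, 7-0, 8-6, 10-3, 11-14, 12-15, 16-2}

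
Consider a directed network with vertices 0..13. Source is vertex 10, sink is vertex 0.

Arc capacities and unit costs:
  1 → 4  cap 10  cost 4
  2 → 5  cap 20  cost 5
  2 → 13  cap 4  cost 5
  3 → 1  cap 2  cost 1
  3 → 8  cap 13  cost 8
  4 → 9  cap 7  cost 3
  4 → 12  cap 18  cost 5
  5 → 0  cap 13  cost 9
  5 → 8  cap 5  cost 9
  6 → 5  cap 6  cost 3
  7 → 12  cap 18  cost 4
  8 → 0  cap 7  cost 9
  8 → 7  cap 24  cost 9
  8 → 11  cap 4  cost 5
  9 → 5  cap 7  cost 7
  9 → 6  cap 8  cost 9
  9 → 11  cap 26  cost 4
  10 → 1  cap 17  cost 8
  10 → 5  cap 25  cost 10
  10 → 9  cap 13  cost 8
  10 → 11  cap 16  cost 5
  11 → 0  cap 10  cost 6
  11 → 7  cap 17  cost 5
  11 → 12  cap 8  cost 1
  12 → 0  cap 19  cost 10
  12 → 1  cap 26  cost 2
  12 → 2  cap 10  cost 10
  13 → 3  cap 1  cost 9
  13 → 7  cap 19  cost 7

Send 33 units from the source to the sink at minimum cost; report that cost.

shortest-cost path #1: 10→11→0 push 10 @ unit cost 11 (adds 110)
shortest-cost path #2: 10→11→12→0 push 6 @ unit cost 16 (adds 96)
shortest-cost path #3: 10→5→0 push 13 @ unit cost 19 (adds 247)
shortest-cost path #4: 10→9→11→12→0 push 2 @ unit cost 23 (adds 46)
shortest-cost path #5: 10→1→4→12→0 push 2 @ unit cost 27 (adds 54)
total cost = 553

Minimum cost for 33 units: 553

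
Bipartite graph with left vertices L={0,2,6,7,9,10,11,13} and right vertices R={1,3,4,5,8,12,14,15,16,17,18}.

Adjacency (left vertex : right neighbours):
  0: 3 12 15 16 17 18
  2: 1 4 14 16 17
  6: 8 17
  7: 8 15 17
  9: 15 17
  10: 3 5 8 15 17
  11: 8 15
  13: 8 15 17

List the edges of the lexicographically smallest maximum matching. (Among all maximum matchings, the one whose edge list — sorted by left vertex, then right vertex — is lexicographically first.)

|M| = 6 (so the lex-smallest maximum matching has 6 edges)
process left vertices in ascending order; for each, take the smallest-labelled available neighbour that still permits 6 edges overall, or leave it unmatched if none does
lex-smallest matching: {0-3, 2-1, 6-8, 7-15, 9-17, 10-5}

Lex-smallest maximum matching: {(0,3), (2,1), (6,8), (7,15), (9,17), (10,5)}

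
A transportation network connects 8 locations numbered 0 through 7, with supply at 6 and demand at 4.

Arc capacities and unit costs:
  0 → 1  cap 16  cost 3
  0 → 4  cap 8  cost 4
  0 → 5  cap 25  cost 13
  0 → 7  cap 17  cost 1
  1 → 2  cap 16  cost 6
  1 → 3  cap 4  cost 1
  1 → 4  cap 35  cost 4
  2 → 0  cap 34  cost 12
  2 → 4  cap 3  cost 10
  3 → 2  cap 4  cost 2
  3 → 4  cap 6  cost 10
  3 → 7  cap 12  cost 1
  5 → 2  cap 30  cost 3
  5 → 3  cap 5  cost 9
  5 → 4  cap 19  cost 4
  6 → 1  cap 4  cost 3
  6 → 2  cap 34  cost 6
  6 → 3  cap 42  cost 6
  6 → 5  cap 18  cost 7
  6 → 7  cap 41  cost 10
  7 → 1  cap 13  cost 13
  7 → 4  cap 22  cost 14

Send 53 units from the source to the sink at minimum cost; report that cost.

shortest-cost path #1: 6→1→4 push 4 @ unit cost 7 (adds 28)
shortest-cost path #2: 6→5→4 push 18 @ unit cost 11 (adds 198)
shortest-cost path #3: 6→2→4 push 3 @ unit cost 16 (adds 48)
shortest-cost path #4: 6→3→4 push 6 @ unit cost 16 (adds 96)
shortest-cost path #5: 6→3→7→4 push 12 @ unit cost 21 (adds 252)
shortest-cost path #6: 6→2→0→4 push 8 @ unit cost 22 (adds 176)
shortest-cost path #7: 6→7→4 push 2 @ unit cost 24 (adds 48)
total cost = 846

Minimum cost for 53 units: 846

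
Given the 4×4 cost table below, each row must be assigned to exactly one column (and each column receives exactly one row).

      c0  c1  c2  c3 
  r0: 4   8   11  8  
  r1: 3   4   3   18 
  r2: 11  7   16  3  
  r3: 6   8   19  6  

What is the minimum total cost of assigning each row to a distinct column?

optimal assignment: row0→col0 (cost 4), row1→col2 (cost 3), row2→col3 (cost 3), row3→col1 (cost 8)
total = 4 + 3 + 3 + 8 = 18

Minimum assignment cost: 18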